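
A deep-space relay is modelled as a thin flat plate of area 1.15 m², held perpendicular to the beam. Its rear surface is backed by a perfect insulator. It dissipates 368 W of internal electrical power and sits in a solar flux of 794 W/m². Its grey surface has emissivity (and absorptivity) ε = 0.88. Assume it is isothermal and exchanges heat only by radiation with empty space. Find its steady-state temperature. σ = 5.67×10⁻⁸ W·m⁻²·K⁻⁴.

T ≈ 378 K

At steady state, absorbed solar power + internal power = radiated power.
Absorbed: α·S·A_cross = 0.88·794·1.150 = 803.5 W (cross-section A).
Total input = 803.5 + 368 = 1172 W.
Radiated: εσ·A_surf·T⁴ with A_surf = A = 1.150 m².
T⁴ = 1172/(0.88·5.67×10⁻⁸·1.150) = 2.042×10¹⁰ K⁴.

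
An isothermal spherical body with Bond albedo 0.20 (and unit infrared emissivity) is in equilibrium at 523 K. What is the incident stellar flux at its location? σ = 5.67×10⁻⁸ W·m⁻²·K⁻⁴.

S ≈ 21200 W/m²

(1−a)S·πr² = σ·4πr²·T⁴ ⇒ S = 4σT⁴/(1−a).
S = 4·5.67×10⁻⁸·7.482×10¹⁰/0.800.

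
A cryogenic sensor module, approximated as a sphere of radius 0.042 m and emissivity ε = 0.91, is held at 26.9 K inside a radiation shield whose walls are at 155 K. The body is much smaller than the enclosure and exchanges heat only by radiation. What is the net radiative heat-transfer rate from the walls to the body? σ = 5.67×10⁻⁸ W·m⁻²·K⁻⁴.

P_net ≈ 0.660 W

For a small grey body in a large enclosure: P_net = εσA(T_body⁴ − T_wall⁴).
A = 4πr² = 0.02217 m²; T_body⁴ − T_wall⁴ = 5.236×10⁵ − 5.772×10⁸ = -5.767×10⁸ K⁴.
|P_net| = 0.91·5.67×10⁻⁸·0.02217·5.767×10⁸.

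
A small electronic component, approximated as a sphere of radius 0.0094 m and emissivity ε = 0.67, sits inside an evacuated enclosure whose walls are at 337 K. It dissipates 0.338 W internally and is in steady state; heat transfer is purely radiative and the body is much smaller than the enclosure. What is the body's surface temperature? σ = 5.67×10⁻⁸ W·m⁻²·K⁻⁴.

For a small grey body in a large enclosure, net radiated power = εσA(T⁴ − T_w⁴).
Steady state: P = εσA(T⁴ − T_w⁴) with A = 4πr² = 0.001110 m².
T⁴ = P/(εσA) + T_w⁴ = 0.338/(0.67·5.67×10⁻⁸·0.001110) + (337)⁴
    = 8.013×10⁹ + 1.290×10¹⁰ = 2.091×10¹⁰ K⁴.

T ≈ 380 K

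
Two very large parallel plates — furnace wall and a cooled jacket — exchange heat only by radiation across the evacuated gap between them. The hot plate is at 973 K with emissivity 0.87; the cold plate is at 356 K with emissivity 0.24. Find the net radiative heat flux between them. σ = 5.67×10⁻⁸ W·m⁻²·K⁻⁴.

q ≈ 11600 W/m²

For two infinite grey parallel plates, q = σ(T₁⁴ − T₂⁴)/(1/ε₁ + 1/ε₂ − 1).
T₁⁴ − T₂⁴ = 8.963×10¹¹ − 1.606×10¹⁰ = 8.802×10¹¹ K⁴.
1/ε₁ + 1/ε₂ − 1 = 1.149 + 4.167 − 1 = 4.316.
q = 5.67×10⁻⁸ × 8.802×10¹¹ / 4.316.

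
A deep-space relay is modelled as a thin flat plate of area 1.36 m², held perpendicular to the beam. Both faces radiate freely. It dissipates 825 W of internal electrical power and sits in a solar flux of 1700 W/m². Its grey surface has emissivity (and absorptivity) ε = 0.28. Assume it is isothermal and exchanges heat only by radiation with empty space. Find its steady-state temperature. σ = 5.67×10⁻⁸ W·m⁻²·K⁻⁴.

T ≈ 430 K

At steady state, absorbed solar power + internal power = radiated power.
Absorbed: α·S·A_cross = 0.28·1700·1.360 = 647.4 W (cross-section A).
Total input = 647.4 + 825 = 1472 W.
Radiated: εσ·A_surf·T⁴ with A_surf = 2A = 2.720 m².
T⁴ = 1472/(0.28·5.67×10⁻⁸·2.720) = 3.410×10¹⁰ K⁴.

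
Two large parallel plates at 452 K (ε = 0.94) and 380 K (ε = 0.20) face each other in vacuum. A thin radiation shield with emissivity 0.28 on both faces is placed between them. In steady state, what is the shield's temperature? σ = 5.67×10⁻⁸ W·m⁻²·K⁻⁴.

T_s ≈ 432 K

In steady state the net flux on the hot side equals that on the cold side.
σ(T₁⁴−T_s⁴)/D₁ = σ(T_s⁴−T₂⁴)/D₂, with D₁ = 1/ε₁+1/ε_s−1 = 3.635, D₂ = 1/ε_s+1/ε₂−1 = 7.571.
Solve for T_s⁴: T_s⁴ = (D₂·T₁⁴ + D₁·T₂⁴)/(D₁+D₂) = 3.496×10¹⁰ K⁴.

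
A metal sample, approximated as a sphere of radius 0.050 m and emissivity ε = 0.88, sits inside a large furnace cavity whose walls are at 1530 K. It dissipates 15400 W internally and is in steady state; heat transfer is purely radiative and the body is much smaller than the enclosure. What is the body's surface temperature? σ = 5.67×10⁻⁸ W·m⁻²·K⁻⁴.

T ≈ 1980 K

For a small grey body in a large enclosure, net radiated power = εσA(T⁴ − T_w⁴).
Steady state: P = εσA(T⁴ − T_w⁴) with A = 4πr² = 0.03142 m².
T⁴ = P/(εσA) + T_w⁴ = 15400/(0.88·5.67×10⁻⁸·0.03142) + (1530)⁴
    = 9.824×10¹² + 5.480×10¹² = 1.530×10¹³ K⁴.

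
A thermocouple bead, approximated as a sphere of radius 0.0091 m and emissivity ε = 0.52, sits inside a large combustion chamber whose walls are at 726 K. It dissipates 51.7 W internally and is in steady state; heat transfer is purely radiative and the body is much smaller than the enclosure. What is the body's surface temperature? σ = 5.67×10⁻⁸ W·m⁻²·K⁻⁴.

For a small grey body in a large enclosure, net radiated power = εσA(T⁴ − T_w⁴).
Steady state: P = εσA(T⁴ − T_w⁴) with A = 4πr² = 0.001041 m².
T⁴ = P/(εσA) + T_w⁴ = 51.7/(0.52·5.67×10⁻⁸·0.001041) + (726)⁴
    = 1.685×10¹² + 2.778×10¹¹ = 1.963×10¹² K⁴.

T ≈ 1180 K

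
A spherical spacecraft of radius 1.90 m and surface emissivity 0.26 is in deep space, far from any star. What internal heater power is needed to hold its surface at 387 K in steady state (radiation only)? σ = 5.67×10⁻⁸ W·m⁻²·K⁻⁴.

P ≈ 15000 W

P = εσ·4πr²·T⁴.
4πr² = 45.36 m²; T⁴ = 2.243×10¹⁰ K⁴.
P = 0.26·5.67×10⁻⁸·45.36·2.243×10¹⁰.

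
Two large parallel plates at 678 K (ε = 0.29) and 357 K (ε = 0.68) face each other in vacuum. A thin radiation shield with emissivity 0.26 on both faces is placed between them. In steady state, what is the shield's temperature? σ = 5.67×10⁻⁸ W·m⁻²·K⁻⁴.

In steady state the net flux on the hot side equals that on the cold side.
σ(T₁⁴−T_s⁴)/D₁ = σ(T_s⁴−T₂⁴)/D₂, with D₁ = 1/ε₁+1/ε_s−1 = 6.294, D₂ = 1/ε_s+1/ε₂−1 = 4.317.
Solve for T_s⁴: T_s⁴ = (D₂·T₁⁴ + D₁·T₂⁴)/(D₁+D₂) = 9.560×10¹⁰ K⁴.

T_s ≈ 556 K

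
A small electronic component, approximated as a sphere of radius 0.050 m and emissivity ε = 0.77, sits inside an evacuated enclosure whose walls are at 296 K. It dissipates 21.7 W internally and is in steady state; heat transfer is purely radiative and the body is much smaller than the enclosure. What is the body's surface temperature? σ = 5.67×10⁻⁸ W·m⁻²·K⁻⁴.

For a small grey body in a large enclosure, net radiated power = εσA(T⁴ − T_w⁴).
Steady state: P = εσA(T⁴ − T_w⁴) with A = 4πr² = 0.03142 m².
T⁴ = P/(εσA) + T_w⁴ = 21.7/(0.77·5.67×10⁻⁸·0.03142) + (296)⁴
    = 1.582×10¹⁰ + 7.677×10⁹ = 2.350×10¹⁰ K⁴.

T ≈ 392 K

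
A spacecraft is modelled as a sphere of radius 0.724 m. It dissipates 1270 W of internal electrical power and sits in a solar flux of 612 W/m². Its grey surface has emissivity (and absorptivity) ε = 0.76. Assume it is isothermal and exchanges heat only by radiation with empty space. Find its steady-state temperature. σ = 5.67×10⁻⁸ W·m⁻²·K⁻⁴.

At steady state, absorbed solar power + internal power = radiated power.
Absorbed: α·S·A_cross = 0.76·612·1.647 = 765.9 W (cross-section πr²).
Total input = 765.9 + 1270 = 2036 W.
Radiated: εσ·A_surf·T⁴ with A_surf = 4πr² = 6.587 m².
T⁴ = 2036/(0.76·5.67×10⁻⁸·6.587) = 7.173×10⁹ K⁴.

T ≈ 291 K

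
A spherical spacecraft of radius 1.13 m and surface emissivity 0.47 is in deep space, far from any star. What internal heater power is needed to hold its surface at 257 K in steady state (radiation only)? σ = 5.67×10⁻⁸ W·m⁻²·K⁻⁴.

P ≈ 1870 W

P = εσ·4πr²·T⁴.
4πr² = 16.05 m²; T⁴ = 4.362×10⁹ K⁴.
P = 0.47·5.67×10⁻⁸·16.05·4.362×10⁹.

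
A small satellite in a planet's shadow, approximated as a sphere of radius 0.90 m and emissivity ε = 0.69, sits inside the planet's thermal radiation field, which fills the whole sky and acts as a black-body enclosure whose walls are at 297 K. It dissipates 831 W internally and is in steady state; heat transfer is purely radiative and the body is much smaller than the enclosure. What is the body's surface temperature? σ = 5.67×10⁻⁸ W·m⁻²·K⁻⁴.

For a small grey body in a large enclosure, net radiated power = εσA(T⁴ − T_w⁴).
Steady state: P = εσA(T⁴ − T_w⁴) with A = 4πr² = 10.18 m².
T⁴ = P/(εσA) + T_w⁴ = 831/(0.69·5.67×10⁻⁸·10.18) + (297)⁴
    = 2.087×10⁹ + 7.781×10⁹ = 9.868×10⁹ K⁴.

T ≈ 315 K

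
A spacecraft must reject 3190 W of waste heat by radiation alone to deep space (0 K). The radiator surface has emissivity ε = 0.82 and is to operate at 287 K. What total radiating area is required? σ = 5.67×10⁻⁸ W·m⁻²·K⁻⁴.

A ≈ 10.1 m²

P = εσA T⁴ ⇒ A = P/(εσT⁴).
T⁴ = 6.785×10⁹ K⁴.
A = 3190/(0.82 × 5.67×10⁻⁸ × 6.785×10⁹).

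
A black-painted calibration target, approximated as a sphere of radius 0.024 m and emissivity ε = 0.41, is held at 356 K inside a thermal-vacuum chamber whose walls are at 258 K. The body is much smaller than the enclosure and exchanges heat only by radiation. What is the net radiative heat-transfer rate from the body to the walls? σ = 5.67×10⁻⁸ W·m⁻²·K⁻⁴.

For a small grey body in a large enclosure: P_net = εσA(T_body⁴ − T_wall⁴).
A = 4πr² = 0.007238 m²; T_body⁴ − T_wall⁴ = 1.606×10¹⁰ − 4.431×10⁹ = 1.163×10¹⁰ K⁴.
|P_net| = 0.41·5.67×10⁻⁸·0.007238·1.163×10¹⁰.

P_net ≈ 1.96 W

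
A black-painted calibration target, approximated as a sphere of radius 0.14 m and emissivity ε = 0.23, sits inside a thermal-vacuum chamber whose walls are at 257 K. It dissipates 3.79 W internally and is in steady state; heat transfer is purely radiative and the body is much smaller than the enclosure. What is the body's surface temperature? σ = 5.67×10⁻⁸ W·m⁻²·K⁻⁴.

For a small grey body in a large enclosure, net radiated power = εσA(T⁴ − T_w⁴).
Steady state: P = εσA(T⁴ − T_w⁴) with A = 4πr² = 0.2463 m².
T⁴ = P/(εσA) + T_w⁴ = 3.79/(0.23·5.67×10⁻⁸·0.2463) + (257)⁴
    = 1.180×10⁹ + 4.362×10⁹ = 5.542×10⁹ K⁴.

T ≈ 273 K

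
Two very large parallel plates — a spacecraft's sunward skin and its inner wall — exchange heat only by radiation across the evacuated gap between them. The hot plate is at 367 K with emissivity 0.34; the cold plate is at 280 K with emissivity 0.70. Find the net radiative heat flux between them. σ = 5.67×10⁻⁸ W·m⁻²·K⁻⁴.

For two infinite grey parallel plates, q = σ(T₁⁴ − T₂⁴)/(1/ε₁ + 1/ε₂ − 1).
T₁⁴ − T₂⁴ = 1.814×10¹⁰ − 6.147×10⁹ = 1.199×10¹⁰ K⁴.
1/ε₁ + 1/ε₂ − 1 = 2.941 + 1.429 − 1 = 3.370.
q = 5.67×10⁻⁸ × 1.199×10¹⁰ / 3.370.

q ≈ 202 W/m²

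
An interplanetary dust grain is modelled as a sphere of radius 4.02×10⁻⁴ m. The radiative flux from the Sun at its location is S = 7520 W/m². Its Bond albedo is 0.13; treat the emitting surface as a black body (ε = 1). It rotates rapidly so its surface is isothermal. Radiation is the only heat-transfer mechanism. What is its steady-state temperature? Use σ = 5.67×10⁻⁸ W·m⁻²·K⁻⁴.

T ≈ 412 K

At equilibrium, absorbed power = emitted power.
Absorbing cross-section = πr² = 5.077×10⁻⁷ m²; emitting surface = 4πr² = 2.031×10⁻⁶ m² (ratio 4).
(1−a)S·A_cross = εσ·A_surf·T⁴  ⇒  T⁴ = (1−a)S/(4σ).
T⁴ = 0.870·7520/(4·5.67×10⁻⁸) = 2.885×10¹⁰ K⁴.
T = (2.885×10¹⁰)^(1/4).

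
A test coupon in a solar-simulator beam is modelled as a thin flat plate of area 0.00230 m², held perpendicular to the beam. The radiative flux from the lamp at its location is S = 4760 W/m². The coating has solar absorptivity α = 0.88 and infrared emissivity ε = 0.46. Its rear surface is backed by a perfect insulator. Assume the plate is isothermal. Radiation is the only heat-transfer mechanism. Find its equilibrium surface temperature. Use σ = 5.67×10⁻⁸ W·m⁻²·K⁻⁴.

T ≈ 633 K

At equilibrium, absorbed power = emitted power.
Absorbing cross-section = A = 0.002300 m²; emitting surface = A = 0.002300 m² (ratio 1).
αS·A_cross = εσ·A_surf·T⁴  ⇒  T⁴ = αS/(ε·1σ).
T⁴ = 0.880·4760/(0.46·1·5.67×10⁻⁸) = 1.606×10¹¹ K⁴.
T = (1.606×10¹¹)^(1/4).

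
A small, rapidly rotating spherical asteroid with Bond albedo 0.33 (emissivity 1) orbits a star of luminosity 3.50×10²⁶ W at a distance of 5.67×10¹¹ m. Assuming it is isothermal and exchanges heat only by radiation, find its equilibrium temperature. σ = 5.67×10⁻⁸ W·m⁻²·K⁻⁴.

T ≈ 126 K

First find the stellar flux at distance d: S = L/(4πd²) = 3.50×10²⁶/(4π·(5.67×10¹¹)²) = 86.63 W/m².
For an isothermal sphere, absorbed (1−a)S·πr² = emitted σ·4πr²·T⁴, so T⁴ = (1−a)S/(4σ).
T⁴ = 0.670·86.63/(4·5.67×10⁻⁸) = 2.559×10⁸ K⁴.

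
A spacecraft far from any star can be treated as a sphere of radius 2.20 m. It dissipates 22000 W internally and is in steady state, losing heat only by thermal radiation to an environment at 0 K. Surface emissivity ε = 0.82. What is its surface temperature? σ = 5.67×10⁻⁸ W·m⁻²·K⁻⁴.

Steady state: internal power = radiated power, P = εσA T⁴.
Radiating area A = 4πr² = 60.82 m².
T⁴ = P/(εσA) = 22000/(0.82·5.67×10⁻⁸·60.82) = 7.780×10⁹ K⁴.
T = (7.780×10⁹)^(1/4).

T ≈ 297 K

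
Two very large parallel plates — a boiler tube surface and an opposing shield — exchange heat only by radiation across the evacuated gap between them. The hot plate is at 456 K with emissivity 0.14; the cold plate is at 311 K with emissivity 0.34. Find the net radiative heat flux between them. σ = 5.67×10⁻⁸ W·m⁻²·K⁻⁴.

q ≈ 211 W/m²

For two infinite grey parallel plates, q = σ(T₁⁴ − T₂⁴)/(1/ε₁ + 1/ε₂ − 1).
T₁⁴ − T₂⁴ = 4.324×10¹⁰ − 9.355×10⁹ = 3.388×10¹⁰ K⁴.
1/ε₁ + 1/ε₂ − 1 = 7.143 + 2.941 − 1 = 9.084.
q = 5.67×10⁻⁸ × 3.388×10¹⁰ / 9.084.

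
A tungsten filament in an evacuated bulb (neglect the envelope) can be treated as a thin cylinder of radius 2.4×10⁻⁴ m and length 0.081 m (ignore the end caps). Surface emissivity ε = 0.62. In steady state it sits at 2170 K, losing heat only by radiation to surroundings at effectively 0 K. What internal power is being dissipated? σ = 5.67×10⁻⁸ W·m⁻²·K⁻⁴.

Steady state: P = εσA T⁴.
A = 2πrL = 1.221×10⁻⁴ m²; T⁴ = (2170)⁴ = 2.217×10¹³ K⁴.
P = 0.62 × 5.67×10⁻⁸ × 1.221×10⁻⁴ × 2.217×10¹³.

P ≈ 95.2 W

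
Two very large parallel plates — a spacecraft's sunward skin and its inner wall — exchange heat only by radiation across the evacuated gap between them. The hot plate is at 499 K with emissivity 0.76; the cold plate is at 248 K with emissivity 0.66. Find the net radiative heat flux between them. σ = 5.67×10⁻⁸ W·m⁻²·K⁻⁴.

For two infinite grey parallel plates, q = σ(T₁⁴ − T₂⁴)/(1/ε₁ + 1/ε₂ − 1).
T₁⁴ − T₂⁴ = 6.200×10¹⁰ − 3.783×10⁹ = 5.822×10¹⁰ K⁴.
1/ε₁ + 1/ε₂ − 1 = 1.316 + 1.515 − 1 = 1.831.
q = 5.67×10⁻⁸ × 5.822×10¹⁰ / 1.831.

q ≈ 1800 W/m²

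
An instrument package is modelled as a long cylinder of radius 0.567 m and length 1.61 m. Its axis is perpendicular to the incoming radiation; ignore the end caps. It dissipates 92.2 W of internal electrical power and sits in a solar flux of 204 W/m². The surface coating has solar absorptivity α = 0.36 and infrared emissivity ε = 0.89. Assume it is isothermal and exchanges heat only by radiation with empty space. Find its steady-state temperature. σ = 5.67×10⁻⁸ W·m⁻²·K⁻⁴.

At steady state, absorbed solar power + internal power = radiated power.
Absorbed: α·S·A_cross = 0.36·204·1.826 = 134.1 W (cross-section 2rL).
Total input = 134.1 + 92.2 = 226.3 W.
Radiated: εσ·A_surf·T⁴ with A_surf = 2πrL = 5.736 m².
T⁴ = 226.3/(0.89·5.67×10⁻⁸·5.736) = 7.818×10⁸ K⁴.

T ≈ 167 K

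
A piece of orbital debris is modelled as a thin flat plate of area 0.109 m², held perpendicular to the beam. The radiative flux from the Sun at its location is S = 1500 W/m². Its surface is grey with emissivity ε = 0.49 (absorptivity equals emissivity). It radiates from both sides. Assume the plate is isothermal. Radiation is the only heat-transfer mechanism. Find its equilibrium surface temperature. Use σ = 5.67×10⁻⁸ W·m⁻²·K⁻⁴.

At equilibrium, absorbed power = emitted power.
Absorbing cross-section = A = 0.1090 m²; emitting surface = 2A = 0.2180 m² (ratio 2).
εS·A_cross = εσ·A_surf·T⁴  ⇒  T⁴ = S/(2σ)   (ε cancels).
T⁴ = 1500/(2·5.67×10⁻⁸) = 1.323×10¹⁰ K⁴.
T = (1.323×10¹⁰)^(1/4).

T ≈ 339 K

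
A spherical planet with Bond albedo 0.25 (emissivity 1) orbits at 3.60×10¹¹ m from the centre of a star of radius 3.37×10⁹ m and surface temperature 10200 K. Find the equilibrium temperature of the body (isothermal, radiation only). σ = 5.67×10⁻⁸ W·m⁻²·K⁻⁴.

The star's surface emits σT_*⁴; at distance d the flux is S = σT_*⁴(R_*/d)².
S = 5.67×10⁻⁸·(10200)⁴·(3.37×10⁹/3.60×10¹¹)² = 53780 W/m².
For an isothermal sphere T⁴ = (1−a)S/(4σ) = 1.779×10¹¹ K⁴.

T ≈ 649 K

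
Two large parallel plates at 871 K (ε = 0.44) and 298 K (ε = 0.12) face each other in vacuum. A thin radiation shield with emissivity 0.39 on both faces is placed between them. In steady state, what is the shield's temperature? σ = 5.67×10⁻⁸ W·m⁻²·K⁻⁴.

T_s ≈ 804 K

In steady state the net flux on the hot side equals that on the cold side.
σ(T₁⁴−T_s⁴)/D₁ = σ(T_s⁴−T₂⁴)/D₂, with D₁ = 1/ε₁+1/ε_s−1 = 3.837, D₂ = 1/ε_s+1/ε₂−1 = 9.897.
Solve for T_s⁴: T_s⁴ = (D₂·T₁⁴ + D₁·T₂⁴)/(D₁+D₂) = 4.170×10¹¹ K⁴.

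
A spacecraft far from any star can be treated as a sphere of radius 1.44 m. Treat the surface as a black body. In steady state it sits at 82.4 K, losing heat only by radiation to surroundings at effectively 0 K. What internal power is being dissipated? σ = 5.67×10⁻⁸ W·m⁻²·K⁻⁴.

P ≈ 68.1 W

Steady state: P = εσA T⁴.
A = 4πr² = 26.06 m²; T⁴ = (82.4)⁴ = 4.610×10⁷ K⁴.
P = 1.0 × 5.67×10⁻⁸ × 26.06 × 4.610×10⁷.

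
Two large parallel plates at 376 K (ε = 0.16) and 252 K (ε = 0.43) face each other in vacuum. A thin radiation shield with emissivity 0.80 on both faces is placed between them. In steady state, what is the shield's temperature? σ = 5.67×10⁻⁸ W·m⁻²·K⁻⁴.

In steady state the net flux on the hot side equals that on the cold side.
σ(T₁⁴−T_s⁴)/D₁ = σ(T_s⁴−T₂⁴)/D₂, with D₁ = 1/ε₁+1/ε_s−1 = 6.500, D₂ = 1/ε_s+1/ε₂−1 = 2.576.
Solve for T_s⁴: T_s⁴ = (D₂·T₁⁴ + D₁·T₂⁴)/(D₁+D₂) = 8.561×10⁹ K⁴.

T_s ≈ 304 K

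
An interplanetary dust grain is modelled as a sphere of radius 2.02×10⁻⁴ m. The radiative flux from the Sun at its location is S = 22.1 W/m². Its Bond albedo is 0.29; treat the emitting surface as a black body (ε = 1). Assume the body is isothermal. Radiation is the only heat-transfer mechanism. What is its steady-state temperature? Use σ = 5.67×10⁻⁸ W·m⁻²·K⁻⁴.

At equilibrium, absorbed power = emitted power.
Absorbing cross-section = πr² = 1.282×10⁻⁷ m²; emitting surface = 4πr² = 5.128×10⁻⁷ m² (ratio 4).
(1−a)S·A_cross = εσ·A_surf·T⁴  ⇒  T⁴ = (1−a)S/(4σ).
T⁴ = 0.710·22.1/(4·5.67×10⁻⁸) = 6.918×10⁷ K⁴.
T = (6.918×10⁷)^(1/4).

T ≈ 91.2 K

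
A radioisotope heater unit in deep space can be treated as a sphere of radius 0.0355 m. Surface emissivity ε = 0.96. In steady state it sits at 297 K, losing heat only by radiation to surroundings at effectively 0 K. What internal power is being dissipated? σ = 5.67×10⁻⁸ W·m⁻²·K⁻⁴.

Steady state: P = εσA T⁴.
A = 4πr² = 0.01584 m²; T⁴ = (297)⁴ = 7.781×10⁹ K⁴.
P = 0.96 × 5.67×10⁻⁸ × 0.01584 × 7.781×10⁹.

P ≈ 6.71 W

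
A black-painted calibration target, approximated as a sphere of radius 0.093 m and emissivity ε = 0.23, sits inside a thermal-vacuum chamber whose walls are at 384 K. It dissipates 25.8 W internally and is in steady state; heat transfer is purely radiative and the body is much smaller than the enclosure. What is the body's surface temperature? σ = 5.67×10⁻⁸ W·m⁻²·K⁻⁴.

For a small grey body in a large enclosure, net radiated power = εσA(T⁴ − T_w⁴).
Steady state: P = εσA(T⁴ − T_w⁴) with A = 4πr² = 0.1087 m².
T⁴ = P/(εσA) + T_w⁴ = 25.8/(0.23·5.67×10⁻⁸·0.1087) + (384)⁴
    = 1.820×10¹⁰ + 2.174×10¹⁰ = 3.995×10¹⁰ K⁴.

T ≈ 447 K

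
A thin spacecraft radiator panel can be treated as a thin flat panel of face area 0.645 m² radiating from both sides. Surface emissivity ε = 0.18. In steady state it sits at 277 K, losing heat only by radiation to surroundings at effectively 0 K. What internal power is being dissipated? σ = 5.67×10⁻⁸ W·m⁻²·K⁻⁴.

Steady state: P = εσA T⁴.
A = 2·0.645 = 1.290 m²; T⁴ = (277)⁴ = 5.887×10⁹ K⁴.
P = 0.18 × 5.67×10⁻⁸ × 1.290 × 5.887×10⁹.

P ≈ 77.5 W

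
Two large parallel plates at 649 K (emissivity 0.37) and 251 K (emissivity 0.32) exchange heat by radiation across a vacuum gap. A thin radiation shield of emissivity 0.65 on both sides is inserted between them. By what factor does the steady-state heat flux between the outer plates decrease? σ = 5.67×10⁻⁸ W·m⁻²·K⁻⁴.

factor ≈ 1.43

Without shield: q₀ = σΔ(T⁴)/(1/ε₁+1/ε₂−1) with denominator 4.828.
With shield the two gaps are in series; the resistances add: (1/ε₁+1/ε_s−1)+(1/ε_s+1/ε₂−1) = 3.241+3.663 = 6.905.
Heat-flux ratio q₀/q = 6.905/4.828.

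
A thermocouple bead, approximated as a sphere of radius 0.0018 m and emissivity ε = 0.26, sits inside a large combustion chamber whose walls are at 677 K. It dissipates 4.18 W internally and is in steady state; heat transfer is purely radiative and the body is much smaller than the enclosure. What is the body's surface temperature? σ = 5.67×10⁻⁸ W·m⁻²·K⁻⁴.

T ≈ 1640 K

For a small grey body in a large enclosure, net radiated power = εσA(T⁴ − T_w⁴).
Steady state: P = εσA(T⁴ − T_w⁴) with A = 4πr² = 4.072×10⁻⁵ m².
T⁴ = P/(εσA) + T_w⁴ = 4.18/(0.26·5.67×10⁻⁸·4.072×10⁻⁵) + (677)⁴
    = 6.964×10¹² + 2.101×10¹¹ = 7.174×10¹² K⁴.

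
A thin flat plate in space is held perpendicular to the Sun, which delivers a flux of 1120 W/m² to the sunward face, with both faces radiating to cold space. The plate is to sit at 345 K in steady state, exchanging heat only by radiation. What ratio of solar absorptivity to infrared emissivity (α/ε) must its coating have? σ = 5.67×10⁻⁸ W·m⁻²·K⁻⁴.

α/ε ≈ 1.43

Balance: αS·A = εσ·2A·T⁴ ⇒ α/ε = 2σT⁴/S.
α/ε = 2·5.67×10⁻⁸·(345)⁴/1120 = 2·5.67×10⁻⁸·1.417×10¹⁰/1120.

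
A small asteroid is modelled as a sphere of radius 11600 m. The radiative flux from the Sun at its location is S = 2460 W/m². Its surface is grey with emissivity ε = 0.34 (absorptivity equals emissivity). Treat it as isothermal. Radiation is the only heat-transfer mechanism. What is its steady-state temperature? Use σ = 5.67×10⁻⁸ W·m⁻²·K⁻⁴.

T ≈ 323 K

At equilibrium, absorbed power = emitted power.
Absorbing cross-section = πr² = 4.227×10⁸ m²; emitting surface = 4πr² = 1.691×10⁹ m² (ratio 4).
εS·A_cross = εσ·A_surf·T⁴  ⇒  T⁴ = S/(4σ)   (ε cancels).
T⁴ = 2460/(4·5.67×10⁻⁸) = 1.085×10¹⁰ K⁴.
T = (1.085×10¹⁰)^(1/4).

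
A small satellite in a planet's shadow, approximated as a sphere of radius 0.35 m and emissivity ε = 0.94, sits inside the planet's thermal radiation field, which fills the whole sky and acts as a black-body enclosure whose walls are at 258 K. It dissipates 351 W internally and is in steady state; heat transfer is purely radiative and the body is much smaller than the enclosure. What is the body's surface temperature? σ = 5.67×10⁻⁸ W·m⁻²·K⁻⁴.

T ≈ 305 K

For a small grey body in a large enclosure, net radiated power = εσA(T⁴ − T_w⁴).
Steady state: P = εσA(T⁴ − T_w⁴) with A = 4πr² = 1.539 m².
T⁴ = P/(εσA) + T_w⁴ = 351/(0.94·5.67×10⁻⁸·1.539) + (258)⁴
    = 4.278×10⁹ + 4.431×10⁹ = 8.709×10⁹ K⁴.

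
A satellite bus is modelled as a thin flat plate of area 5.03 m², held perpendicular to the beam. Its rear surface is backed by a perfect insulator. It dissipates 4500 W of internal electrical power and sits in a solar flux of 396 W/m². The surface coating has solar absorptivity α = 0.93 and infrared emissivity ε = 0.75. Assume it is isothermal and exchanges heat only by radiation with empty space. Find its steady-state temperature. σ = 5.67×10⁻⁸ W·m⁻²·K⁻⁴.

T ≈ 415 K

At steady state, absorbed solar power + internal power = radiated power.
Absorbed: α·S·A_cross = 0.93·396·5.030 = 1852 W (cross-section A).
Total input = 1852 + 4500 = 6352 W.
Radiated: εσ·A_surf·T⁴ with A_surf = A = 5.030 m².
T⁴ = 6352/(0.75·5.67×10⁻⁸·5.030) = 2.970×10¹⁰ K⁴.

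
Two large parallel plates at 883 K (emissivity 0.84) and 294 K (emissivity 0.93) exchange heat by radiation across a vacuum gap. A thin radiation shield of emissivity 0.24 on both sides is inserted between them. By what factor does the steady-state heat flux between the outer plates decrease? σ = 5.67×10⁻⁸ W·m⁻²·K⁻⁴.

Without shield: q₀ = σΔ(T⁴)/(1/ε₁+1/ε₂−1) with denominator 1.266.
With shield the two gaps are in series; the resistances add: (1/ε₁+1/ε_s−1)+(1/ε_s+1/ε₂−1) = 4.357+4.242 = 8.599.
Heat-flux ratio q₀/q = 8.599/1.266.

factor ≈ 6.79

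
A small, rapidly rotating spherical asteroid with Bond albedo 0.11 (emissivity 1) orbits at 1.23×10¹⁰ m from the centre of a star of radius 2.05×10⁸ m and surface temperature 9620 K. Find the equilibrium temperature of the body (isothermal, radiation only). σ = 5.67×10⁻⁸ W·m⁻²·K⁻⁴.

The star's surface emits σT_*⁴; at distance d the flux is S = σT_*⁴(R_*/d)².
S = 5.67×10⁻⁸·(9620)⁴·(2.05×10⁸/1.23×10¹⁰)² = 1.349×10⁵ W/m².
For an isothermal sphere T⁴ = (1−a)S/(4σ) = 5.293×10¹¹ K⁴.

T ≈ 853 K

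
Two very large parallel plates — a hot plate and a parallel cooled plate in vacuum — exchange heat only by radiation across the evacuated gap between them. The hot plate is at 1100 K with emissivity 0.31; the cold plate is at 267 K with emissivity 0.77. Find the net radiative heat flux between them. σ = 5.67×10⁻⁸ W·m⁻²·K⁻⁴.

q ≈ 23500 W/m²

For two infinite grey parallel plates, q = σ(T₁⁴ − T₂⁴)/(1/ε₁ + 1/ε₂ − 1).
T₁⁴ − T₂⁴ = 1.464×10¹² − 5.082×10⁹ = 1.459×10¹² K⁴.
1/ε₁ + 1/ε₂ − 1 = 3.226 + 1.299 − 1 = 3.525.
q = 5.67×10⁻⁸ × 1.459×10¹² / 3.525.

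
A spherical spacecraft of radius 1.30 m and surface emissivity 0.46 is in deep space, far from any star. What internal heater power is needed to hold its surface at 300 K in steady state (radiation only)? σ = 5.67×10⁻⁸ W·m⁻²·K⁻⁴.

P = εσ·4πr²·T⁴.
4πr² = 21.24 m²; T⁴ = 8.100×10⁹ K⁴.
P = 0.46·5.67×10⁻⁸·21.24·8.100×10⁹.

P ≈ 4490 W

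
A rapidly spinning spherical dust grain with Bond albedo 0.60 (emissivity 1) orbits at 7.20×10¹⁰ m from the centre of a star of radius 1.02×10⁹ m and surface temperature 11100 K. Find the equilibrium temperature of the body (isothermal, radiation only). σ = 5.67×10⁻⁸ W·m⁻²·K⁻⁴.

The star's surface emits σT_*⁴; at distance d the flux is S = σT_*⁴(R_*/d)².
S = 5.67×10⁻⁸·(11100)⁴·(1.02×10⁹/7.20×10¹⁰)² = 1.727×10⁵ W/m².
For an isothermal sphere T⁴ = (1−a)S/(4σ) = 3.047×10¹¹ K⁴.

T ≈ 743 K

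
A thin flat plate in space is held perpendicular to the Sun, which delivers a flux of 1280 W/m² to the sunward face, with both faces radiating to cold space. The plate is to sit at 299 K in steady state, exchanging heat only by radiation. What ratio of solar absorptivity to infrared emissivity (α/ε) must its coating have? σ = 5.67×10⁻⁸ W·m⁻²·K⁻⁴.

α/ε ≈ 0.708

Balance: αS·A = εσ·2A·T⁴ ⇒ α/ε = 2σT⁴/S.
α/ε = 2·5.67×10⁻⁸·(299)⁴/1280 = 2·5.67×10⁻⁸·7.993×10⁹/1280.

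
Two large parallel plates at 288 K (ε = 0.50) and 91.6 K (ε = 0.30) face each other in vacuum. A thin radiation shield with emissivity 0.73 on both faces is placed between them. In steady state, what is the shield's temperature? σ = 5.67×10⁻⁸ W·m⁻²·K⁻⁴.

T_s ≈ 255 K

In steady state the net flux on the hot side equals that on the cold side.
σ(T₁⁴−T_s⁴)/D₁ = σ(T_s⁴−T₂⁴)/D₂, with D₁ = 1/ε₁+1/ε_s−1 = 2.370, D₂ = 1/ε_s+1/ε₂−1 = 3.703.
Solve for T_s⁴: T_s⁴ = (D₂·T₁⁴ + D₁·T₂⁴)/(D₁+D₂) = 4.223×10⁹ K⁴.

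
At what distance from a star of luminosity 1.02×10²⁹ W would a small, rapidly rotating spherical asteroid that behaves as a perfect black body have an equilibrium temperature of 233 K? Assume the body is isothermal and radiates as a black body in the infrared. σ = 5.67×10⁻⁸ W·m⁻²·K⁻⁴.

d ≈ 3.48×10¹² m

For an isothermal black-emitting sphere, (1−a)S·πr² = σ·4πr²·T⁴ ⇒ S = 4σT⁴/(1−a).
S = 4·5.67×10⁻⁸·(233)⁴/1.00 = 668.4 W/m².
Flux falls as S = L/(4πd²), so d = √(L/(4πS)) = √(1.02×10²⁹/(4π·668.4)).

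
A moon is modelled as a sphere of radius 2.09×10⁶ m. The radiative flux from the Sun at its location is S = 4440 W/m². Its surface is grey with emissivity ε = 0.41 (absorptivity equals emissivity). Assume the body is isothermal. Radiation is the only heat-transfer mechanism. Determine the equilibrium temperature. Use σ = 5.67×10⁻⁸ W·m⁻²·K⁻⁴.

T ≈ 374 K

At equilibrium, absorbed power = emitted power.
Absorbing cross-section = πr² = 1.372×10¹³ m²; emitting surface = 4πr² = 5.489×10¹³ m² (ratio 4).
εS·A_cross = εσ·A_surf·T⁴  ⇒  T⁴ = S/(4σ)   (ε cancels).
T⁴ = 4440/(4·5.67×10⁻⁸) = 1.958×10¹⁰ K⁴.
T = (1.958×10¹⁰)^(1/4).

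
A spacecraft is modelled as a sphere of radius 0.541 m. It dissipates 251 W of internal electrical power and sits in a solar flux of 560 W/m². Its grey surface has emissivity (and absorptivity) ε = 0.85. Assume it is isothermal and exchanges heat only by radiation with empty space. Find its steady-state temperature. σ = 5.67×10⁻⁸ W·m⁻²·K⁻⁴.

At steady state, absorbed solar power + internal power = radiated power.
Absorbed: α·S·A_cross = 0.85·560·0.9195 = 437.7 W (cross-section πr²).
Total input = 437.7 + 251 = 688.7 W.
Radiated: εσ·A_surf·T⁴ with A_surf = 4πr² = 3.678 m².
T⁴ = 688.7/(0.85·5.67×10⁻⁸·3.678) = 3.885×10⁹ K⁴.

T ≈ 250 K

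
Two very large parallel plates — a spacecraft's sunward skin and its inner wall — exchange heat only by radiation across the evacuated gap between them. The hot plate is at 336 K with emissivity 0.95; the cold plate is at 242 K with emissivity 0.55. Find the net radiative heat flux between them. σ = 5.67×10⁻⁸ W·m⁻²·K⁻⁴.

q ≈ 282 W/m²

For two infinite grey parallel plates, q = σ(T₁⁴ − T₂⁴)/(1/ε₁ + 1/ε₂ − 1).
T₁⁴ − T₂⁴ = 1.275×10¹⁰ − 3.430×10⁹ = 9.316×10⁹ K⁴.
1/ε₁ + 1/ε₂ − 1 = 1.053 + 1.818 − 1 = 1.871.
q = 5.67×10⁻⁸ × 9.316×10⁹ / 1.871.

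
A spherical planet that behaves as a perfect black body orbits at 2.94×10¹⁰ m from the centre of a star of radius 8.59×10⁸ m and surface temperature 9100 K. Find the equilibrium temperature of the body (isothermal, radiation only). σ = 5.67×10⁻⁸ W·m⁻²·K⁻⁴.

T ≈ 1100 K

The star's surface emits σT_*⁴; at distance d the flux is S = σT_*⁴(R_*/d)².
S = 5.67×10⁻⁸·(9100)⁴·(8.59×10⁸/2.94×10¹⁰)² = 3.319×10⁵ W/m².
For an isothermal sphere T⁴ = (1−a)S/(4σ) = 1.464×10¹² K⁴.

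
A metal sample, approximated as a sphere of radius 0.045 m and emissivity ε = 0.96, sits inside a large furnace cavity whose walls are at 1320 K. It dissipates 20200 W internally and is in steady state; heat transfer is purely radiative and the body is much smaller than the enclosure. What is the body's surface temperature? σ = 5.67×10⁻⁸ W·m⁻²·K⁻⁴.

T ≈ 2050 K

For a small grey body in a large enclosure, net radiated power = εσA(T⁴ − T_w⁴).
Steady state: P = εσA(T⁴ − T_w⁴) with A = 4πr² = 0.02545 m².
T⁴ = P/(εσA) + T_w⁴ = 20200/(0.96·5.67×10⁻⁸·0.02545) + (1320)⁴
    = 1.458×10¹³ + 3.036×10¹² = 1.762×10¹³ K⁴.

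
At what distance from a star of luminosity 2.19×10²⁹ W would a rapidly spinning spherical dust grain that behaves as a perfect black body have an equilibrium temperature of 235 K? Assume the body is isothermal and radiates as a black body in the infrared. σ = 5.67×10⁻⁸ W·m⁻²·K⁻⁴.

For an isothermal black-emitting sphere, (1−a)S·πr² = σ·4πr²·T⁴ ⇒ S = 4σT⁴/(1−a).
S = 4·5.67×10⁻⁸·(235)⁴/1.00 = 691.7 W/m².
Flux falls as S = L/(4πd²), so d = √(L/(4πS)) = √(2.19×10²⁹/(4π·691.7)).

d ≈ 5.02×10¹² m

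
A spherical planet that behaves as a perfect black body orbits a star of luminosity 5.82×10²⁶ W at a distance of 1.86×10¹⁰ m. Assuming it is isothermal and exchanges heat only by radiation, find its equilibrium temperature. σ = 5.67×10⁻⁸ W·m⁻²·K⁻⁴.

T ≈ 877 K

First find the stellar flux at distance d: S = L/(4πd²) = 5.82×10²⁶/(4π·(1.86×10¹⁰)²) = 1.339×10⁵ W/m².
For an isothermal sphere, absorbed (1−a)S·πr² = emitted σ·4πr²·T⁴, so T⁴ = (1−a)S/(4σ).
T⁴ = 1.00·1.339×10⁵/(4·5.67×10⁻⁸) = 5.903×10¹¹ K⁴.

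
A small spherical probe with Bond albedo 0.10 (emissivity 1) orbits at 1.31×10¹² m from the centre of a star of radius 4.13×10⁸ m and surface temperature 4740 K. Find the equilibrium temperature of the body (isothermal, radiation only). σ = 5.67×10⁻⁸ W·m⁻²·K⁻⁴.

T ≈ 58.0 K

The star's surface emits σT_*⁴; at distance d the flux is S = σT_*⁴(R_*/d)².
S = 5.67×10⁻⁸·(4740)⁴·(4.13×10⁸/1.31×10¹²)² = 2.845 W/m².
For an isothermal sphere T⁴ = (1−a)S/(4σ) = 1.129×10⁷ K⁴.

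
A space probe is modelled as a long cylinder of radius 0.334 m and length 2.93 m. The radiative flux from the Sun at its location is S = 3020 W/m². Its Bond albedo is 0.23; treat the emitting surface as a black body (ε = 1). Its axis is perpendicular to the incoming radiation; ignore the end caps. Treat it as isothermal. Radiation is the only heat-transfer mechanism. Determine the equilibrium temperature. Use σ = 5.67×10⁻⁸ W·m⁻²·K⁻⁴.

At equilibrium, absorbed power = emitted power.
Absorbing cross-section = 2rL = 1.957 m²; emitting surface = 2πrL = 6.149 m² (ratio π).
(1−a)S·A_cross = εσ·A_surf·T⁴  ⇒  T⁴ = (1−a)S/(πσ).
T⁴ = 0.770·3020/(π·5.67×10⁻⁸) = 1.305×10¹⁰ K⁴.
T = (1.305×10¹⁰)^(1/4).

T ≈ 338 K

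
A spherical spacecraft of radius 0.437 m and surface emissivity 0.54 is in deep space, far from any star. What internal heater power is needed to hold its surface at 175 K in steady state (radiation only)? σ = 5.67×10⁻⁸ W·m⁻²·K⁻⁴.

P = εσ·4πr²·T⁴.
4πr² = 2.400 m²; T⁴ = 9.379×10⁸ K⁴.
P = 0.54·5.67×10⁻⁸·2.400·9.379×10⁸.

P ≈ 68.9 W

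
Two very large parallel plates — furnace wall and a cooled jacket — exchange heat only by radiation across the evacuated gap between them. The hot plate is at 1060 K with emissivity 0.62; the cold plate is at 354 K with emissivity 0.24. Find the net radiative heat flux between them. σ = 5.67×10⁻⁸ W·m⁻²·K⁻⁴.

For two infinite grey parallel plates, q = σ(T₁⁴ − T₂⁴)/(1/ε₁ + 1/ε₂ − 1).
T₁⁴ − T₂⁴ = 1.262×10¹² − 1.570×10¹⁰ = 1.247×10¹² K⁴.
1/ε₁ + 1/ε₂ − 1 = 1.613 + 4.167 − 1 = 4.780.
q = 5.67×10⁻⁸ × 1.247×10¹² / 4.780.

q ≈ 14800 W/m²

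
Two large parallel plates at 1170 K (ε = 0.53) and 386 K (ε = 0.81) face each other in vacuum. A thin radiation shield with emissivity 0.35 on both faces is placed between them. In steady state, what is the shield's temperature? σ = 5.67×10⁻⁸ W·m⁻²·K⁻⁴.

T_s ≈ 963 K

In steady state the net flux on the hot side equals that on the cold side.
σ(T₁⁴−T_s⁴)/D₁ = σ(T_s⁴−T₂⁴)/D₂, with D₁ = 1/ε₁+1/ε_s−1 = 3.744, D₂ = 1/ε_s+1/ε₂−1 = 3.092.
Solve for T_s⁴: T_s⁴ = (D₂·T₁⁴ + D₁·T₂⁴)/(D₁+D₂) = 8.597×10¹¹ K⁴.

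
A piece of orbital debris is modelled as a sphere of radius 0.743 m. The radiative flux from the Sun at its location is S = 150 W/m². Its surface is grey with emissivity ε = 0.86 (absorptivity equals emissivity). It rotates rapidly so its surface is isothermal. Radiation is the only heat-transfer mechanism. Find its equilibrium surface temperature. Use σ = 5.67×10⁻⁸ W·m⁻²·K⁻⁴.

At equilibrium, absorbed power = emitted power.
Absorbing cross-section = πr² = 1.734 m²; emitting surface = 4πr² = 6.937 m² (ratio 4).
εS·A_cross = εσ·A_surf·T⁴  ⇒  T⁴ = S/(4σ)   (ε cancels).
T⁴ = 150/(4·5.67×10⁻⁸) = 6.614×10⁸ K⁴.
T = (6.614×10⁸)^(1/4).

T ≈ 160 K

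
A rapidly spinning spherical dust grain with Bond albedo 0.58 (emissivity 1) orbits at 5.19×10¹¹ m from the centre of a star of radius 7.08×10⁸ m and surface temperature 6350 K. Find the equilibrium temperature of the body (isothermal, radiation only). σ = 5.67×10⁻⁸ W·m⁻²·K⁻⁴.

T ≈ 134 K

The star's surface emits σT_*⁴; at distance d the flux is S = σT_*⁴(R_*/d)².
S = 5.67×10⁻⁸·(6350)⁴·(7.08×10⁸/5.19×10¹¹)² = 171.6 W/m².
For an isothermal sphere T⁴ = (1−a)S/(4σ) = 3.177×10⁸ K⁴.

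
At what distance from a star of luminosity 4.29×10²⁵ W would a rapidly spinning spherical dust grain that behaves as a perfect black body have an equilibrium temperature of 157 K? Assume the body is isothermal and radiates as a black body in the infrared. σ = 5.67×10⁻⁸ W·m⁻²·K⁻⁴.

d ≈ 1.57×10¹¹ m

For an isothermal black-emitting sphere, (1−a)S·πr² = σ·4πr²·T⁴ ⇒ S = 4σT⁴/(1−a).
S = 4·5.67×10⁻⁸·(157)⁴/1.00 = 137.8 W/m².
Flux falls as S = L/(4πd²), so d = √(L/(4πS)) = √(4.29×10²⁵/(4π·137.8)).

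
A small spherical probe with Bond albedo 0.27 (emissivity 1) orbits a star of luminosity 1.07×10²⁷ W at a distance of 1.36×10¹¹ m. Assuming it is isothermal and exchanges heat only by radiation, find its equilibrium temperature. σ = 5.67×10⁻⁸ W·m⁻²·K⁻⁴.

First find the stellar flux at distance d: S = L/(4πd²) = 1.07×10²⁷/(4π·(1.36×10¹¹)²) = 4604 W/m².
For an isothermal sphere, absorbed (1−a)S·πr² = emitted σ·4πr²·T⁴, so T⁴ = (1−a)S/(4σ).
T⁴ = 0.730·4604/(4·5.67×10⁻⁸) = 1.482×10¹⁰ K⁴.

T ≈ 349 K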